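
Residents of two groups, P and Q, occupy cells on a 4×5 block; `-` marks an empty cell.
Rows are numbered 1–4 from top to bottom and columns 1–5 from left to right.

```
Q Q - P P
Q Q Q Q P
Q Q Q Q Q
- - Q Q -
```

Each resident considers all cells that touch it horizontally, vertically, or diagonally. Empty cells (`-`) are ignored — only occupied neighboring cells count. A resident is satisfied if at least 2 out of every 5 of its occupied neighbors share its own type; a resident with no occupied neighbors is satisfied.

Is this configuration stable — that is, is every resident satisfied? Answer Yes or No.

Yes

(1,1)Q 3/3 ok
(1,2)Q 4/4 ok
(1,4)P 2/4 ok
(1,5)P 2/3 ok
(2,1)Q 5/5 ok
(2,2)Q 7/7 ok
(2,3)Q 6/7 ok
(2,4)Q 4/7 ok
(2,5)P 2/5 ok
(3,1)Q 3/3 ok
(3,2)Q 6/6 ok
(3,3)Q 7/7 ok
(3,4)Q 6/7 ok
(3,5)Q 3/4 ok
(4,3)Q 4/4 ok
(4,4)Q 4/4 ok
All meet the threshold, so the configuration is stable.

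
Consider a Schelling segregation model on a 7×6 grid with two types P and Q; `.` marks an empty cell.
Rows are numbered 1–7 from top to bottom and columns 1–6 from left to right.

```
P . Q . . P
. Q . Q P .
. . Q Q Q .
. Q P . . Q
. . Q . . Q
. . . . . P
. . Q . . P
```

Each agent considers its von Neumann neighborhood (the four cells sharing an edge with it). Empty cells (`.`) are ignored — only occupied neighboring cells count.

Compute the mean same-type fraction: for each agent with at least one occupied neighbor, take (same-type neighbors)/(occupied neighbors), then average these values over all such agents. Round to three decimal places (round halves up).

0.458

(1,1)P — no occupied neighbors
(1,3)Q — no occupied neighbors
(1,6)P — no occupied neighbors
(2,2)Q — no occupied neighbors
(2,4)Q 1/2
(2,5)P 0/2
(3,3)Q 1/2
(3,4)Q 3/3
(3,5)Q 1/2
(4,2)Q 0/1
(4,3)P 0/3
(4,6)Q 1/1
(5,3)Q 0/1
(5,6)Q 1/2
(6,6)P 1/2
(7,3)Q — no occupied neighbors
(7,6)P 1/1
Sum over 12 agents: 1/2 + 0/2 + 1/2 + 3/3 + 1/2 + 0/1 + 0/3 + 1/1 + 0/1 + 1/2 + 1/2 + 1/1 = 11/2; mean = 11/2 ÷ 12 = 11/24 = 0.458333… → 0.458.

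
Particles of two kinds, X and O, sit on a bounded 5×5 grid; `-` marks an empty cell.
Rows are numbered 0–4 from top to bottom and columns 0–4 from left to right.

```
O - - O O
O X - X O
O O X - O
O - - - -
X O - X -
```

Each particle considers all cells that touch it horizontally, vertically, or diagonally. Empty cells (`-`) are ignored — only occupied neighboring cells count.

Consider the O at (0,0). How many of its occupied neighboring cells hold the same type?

1

Occupied neighbors of (0,0): (1,0)=O, (1,1)=X.
Same type (O): 1 of 2.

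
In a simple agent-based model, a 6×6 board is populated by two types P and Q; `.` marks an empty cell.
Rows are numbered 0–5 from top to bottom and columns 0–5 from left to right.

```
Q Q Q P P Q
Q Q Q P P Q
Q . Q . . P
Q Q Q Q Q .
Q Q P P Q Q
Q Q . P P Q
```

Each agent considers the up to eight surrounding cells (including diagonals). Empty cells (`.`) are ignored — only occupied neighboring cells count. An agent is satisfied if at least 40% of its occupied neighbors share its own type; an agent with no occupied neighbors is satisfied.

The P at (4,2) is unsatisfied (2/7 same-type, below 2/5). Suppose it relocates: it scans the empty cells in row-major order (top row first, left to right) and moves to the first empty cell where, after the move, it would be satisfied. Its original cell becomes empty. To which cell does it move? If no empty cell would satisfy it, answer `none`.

Vacating (4,2). Empty cells in order:
  (2,1): 0/8 same-type → still unsatisfied.
  (2,3): 2/7 same-type → still unsatisfied.
  (2,4): 3/6 same-type → satisfied — stop here.

(2,4)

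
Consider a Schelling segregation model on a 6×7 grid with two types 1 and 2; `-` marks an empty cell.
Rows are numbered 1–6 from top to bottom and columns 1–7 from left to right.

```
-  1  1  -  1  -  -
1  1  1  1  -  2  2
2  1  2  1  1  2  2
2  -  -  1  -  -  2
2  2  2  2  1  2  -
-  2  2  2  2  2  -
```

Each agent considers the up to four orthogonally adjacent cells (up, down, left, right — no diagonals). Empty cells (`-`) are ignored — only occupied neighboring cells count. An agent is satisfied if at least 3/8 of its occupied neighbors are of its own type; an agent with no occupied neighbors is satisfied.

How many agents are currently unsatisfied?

(1,2)1 2/2 satisfied
(1,3)1 2/2 satisfied
(1,5)1 0/0 satisfied
(2,1)1 1/2 satisfied
(2,2)1 4/4 satisfied
(2,3)1 3/4 satisfied
(2,4)1 2/2 satisfied
(2,6)2 2/2 satisfied
(2,7)2 2/2 satisfied
(3,1)2 1/3 not
(3,2)1 1/3 not
(3,3)2 0/3 not
(3,4)1 3/4 satisfied
(3,5)1 1/2 satisfied
(3,6)2 2/3 satisfied
(3,7)2 3/3 satisfied
(4,1)2 2/2 satisfied
(4,4)1 1/2 satisfied
(4,7)2 1/1 satisfied
(5,1)2 2/2 satisfied
(5,2)2 3/3 satisfied
(5,3)2 3/3 satisfied
(5,4)2 2/4 satisfied
(5,5)1 0/3 not
(5,6)2 1/2 satisfied
(6,2)2 2/2 satisfied
(6,3)2 3/3 satisfied
(6,4)2 3/3 satisfied
(6,5)2 2/3 satisfied
(6,6)2 2/2 satisfied
Unsatisfied: (3,1), (3,2), (3,3), (5,5) — 4 in total.

4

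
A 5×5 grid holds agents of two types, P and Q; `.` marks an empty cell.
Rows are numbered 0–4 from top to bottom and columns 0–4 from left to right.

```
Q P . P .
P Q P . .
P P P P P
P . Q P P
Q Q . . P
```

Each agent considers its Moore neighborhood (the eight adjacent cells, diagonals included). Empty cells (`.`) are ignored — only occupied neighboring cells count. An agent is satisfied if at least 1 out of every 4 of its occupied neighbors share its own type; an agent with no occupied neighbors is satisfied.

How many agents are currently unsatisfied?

Row 0: (0,0)Q 1/3 ok · (0,1)P 2/4 ok · (0,3)P 1/1 ok
Row 1: (1,0)P 3/5 ok · (1,1)Q 1/7 unhappy · (1,2)P 5/6 ok
Row 2: (2,0)P 3/4 ok · (2,1)P 5/7 ok · (2,2)P 4/6 ok · (2,3)P 5/6 ok · (2,4)P 3/3 ok
Row 3: (3,0)P 2/4 ok · (3,2)Q 1/5 unhappy · (3,3)P 5/6 ok · (3,4)P 4/4 ok
Row 4: (4,0)Q 1/2 ok · (4,1)Q 2/3 ok · (4,4)P 2/2 ok
Unsatisfied: (1,1), (3,2) — 2 in total.

2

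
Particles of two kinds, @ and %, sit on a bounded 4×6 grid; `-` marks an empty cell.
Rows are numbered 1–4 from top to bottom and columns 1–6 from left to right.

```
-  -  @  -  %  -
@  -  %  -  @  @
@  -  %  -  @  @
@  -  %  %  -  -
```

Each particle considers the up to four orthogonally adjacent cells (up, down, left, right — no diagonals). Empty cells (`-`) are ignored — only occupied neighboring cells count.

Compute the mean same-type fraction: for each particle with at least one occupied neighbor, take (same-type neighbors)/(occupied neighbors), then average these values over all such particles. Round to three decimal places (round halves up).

0.782

Row 1: (1,3)@ 0/1 · (1,5)% 0/1
Row 2: (2,1)@ 1/1 · (2,3)% 1/2 · (2,5)@ 2/3 · (2,6)@ 2/2
Row 3: (3,1)@ 2/2 · (3,3)% 2/2 · (3,5)@ 2/2 · (3,6)@ 2/2
Row 4: (4,1)@ 1/1 · (4,3)% 2/2 · (4,4)% 1/1
Sum over 13 particles: 0/1 + 0/1 + 1/1 + 1/2 + 2/3 + 2/2 + 2/2 + 2/2 + 2/2 + 2/2 + 1/1 + 2/2 + 1/1 = 61/6; mean = 61/6 ÷ 13 = 61/78 = 0.782051… → 0.782.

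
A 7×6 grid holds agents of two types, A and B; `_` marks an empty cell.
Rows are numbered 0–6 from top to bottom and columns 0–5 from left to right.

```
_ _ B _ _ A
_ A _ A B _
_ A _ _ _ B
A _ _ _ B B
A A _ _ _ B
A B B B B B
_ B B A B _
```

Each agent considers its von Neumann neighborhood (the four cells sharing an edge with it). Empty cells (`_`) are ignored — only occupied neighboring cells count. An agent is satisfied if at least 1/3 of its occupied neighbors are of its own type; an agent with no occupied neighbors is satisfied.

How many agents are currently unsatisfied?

Row 0: (0,2)B 0/0 ok · (0,5)A 0/0 ok
Row 1: (1,1)A 1/1 ok · (1,3)A 0/1 unhappy · (1,4)B 0/1 unhappy
Row 2: (2,1)A 1/1 ok · (2,5)B 1/1 ok
Row 3: (3,0)A 1/1 ok · (3,4)B 1/1 ok · (3,5)B 3/3 ok
Row 4: (4,0)A 3/3 ok · (4,1)A 1/2 ok · (4,5)B 2/2 ok
Row 5: (5,0)A 1/2 ok · (5,1)B 2/4 ok · (5,2)B 3/3 ok · (5,3)B 2/3 ok · (5,4)B 3/3 ok · (5,5)B 2/2 ok
Row 6: (6,1)B 2/2 ok · (6,2)B 2/3 ok · (6,3)A 0/3 unhappy · (6,4)B 1/2 ok
Unsatisfied: (1,3), (1,4), (6,3) — 3 in total.

3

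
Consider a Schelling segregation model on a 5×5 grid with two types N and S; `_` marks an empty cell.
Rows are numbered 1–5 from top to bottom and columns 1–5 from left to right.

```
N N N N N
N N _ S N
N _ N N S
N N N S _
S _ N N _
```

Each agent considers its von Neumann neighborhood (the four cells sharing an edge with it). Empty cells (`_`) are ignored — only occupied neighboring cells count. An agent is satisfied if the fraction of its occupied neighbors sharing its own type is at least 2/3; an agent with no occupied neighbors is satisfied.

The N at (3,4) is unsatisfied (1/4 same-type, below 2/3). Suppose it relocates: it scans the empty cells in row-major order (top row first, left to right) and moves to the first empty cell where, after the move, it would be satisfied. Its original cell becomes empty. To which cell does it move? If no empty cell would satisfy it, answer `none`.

(2,3)

Vacating (3,4). Empty cells in order:
  (2,3): 3/4 same-type → satisfied — stop here.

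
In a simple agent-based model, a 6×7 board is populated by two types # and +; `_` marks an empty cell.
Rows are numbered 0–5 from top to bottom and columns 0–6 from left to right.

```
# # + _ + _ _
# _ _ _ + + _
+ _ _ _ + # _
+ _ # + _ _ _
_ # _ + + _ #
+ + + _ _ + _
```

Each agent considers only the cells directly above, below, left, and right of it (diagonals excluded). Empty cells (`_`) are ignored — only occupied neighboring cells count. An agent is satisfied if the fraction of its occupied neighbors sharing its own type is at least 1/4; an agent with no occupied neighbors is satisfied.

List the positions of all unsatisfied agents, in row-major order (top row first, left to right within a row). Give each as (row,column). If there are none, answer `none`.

Row 0: (0,0)# 2/2 satisfied · (0,1)# 1/2 satisfied · (0,2)+ 0/1 not · (0,4)+ 1/1 satisfied
Row 1: (1,0)# 1/2 satisfied · (1,4)+ 3/3 satisfied · (1,5)+ 1/2 satisfied
Row 2: (2,0)+ 1/2 satisfied · (2,4)+ 1/2 satisfied · (2,5)# 0/2 not
Row 3: (3,0)+ 1/1 satisfied · (3,2)# 0/1 not · (3,3)+ 1/2 satisfied
Row 4: (4,1)# 0/1 not · (4,3)+ 2/2 satisfied · (4,4)+ 1/1 satisfied · (4,6)# 0/0 satisfied
Row 5: (5,0)+ 1/1 satisfied · (5,1)+ 2/3 satisfied · (5,2)+ 1/1 satisfied · (5,5)+ 0/0 satisfied

(0,2), (2,5), (3,2), (4,1)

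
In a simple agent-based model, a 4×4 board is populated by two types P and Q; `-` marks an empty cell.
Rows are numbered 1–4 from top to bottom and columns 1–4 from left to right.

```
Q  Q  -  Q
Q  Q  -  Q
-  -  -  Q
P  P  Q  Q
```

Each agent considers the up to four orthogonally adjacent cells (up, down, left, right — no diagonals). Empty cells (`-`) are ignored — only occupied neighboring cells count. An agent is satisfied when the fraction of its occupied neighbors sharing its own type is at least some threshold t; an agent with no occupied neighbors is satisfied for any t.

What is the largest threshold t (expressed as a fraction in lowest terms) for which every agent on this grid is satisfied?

Row 1: (1,1)Q 2/2 · (1,2)Q 2/2 · (1,4)Q 1/1
Row 2: (2,1)Q 2/2 · (2,2)Q 2/2 · (2,4)Q 2/2
Row 3: (3,4)Q 2/2
Row 4: (4,1)P 1/1 · (4,2)P 1/2 · (4,3)Q 1/2 · (4,4)Q 2/2
The smallest same-type fraction is 1/2 at (4,2), which reduces to 1/2. Any threshold above that leaves this agent unsatisfied.

1/2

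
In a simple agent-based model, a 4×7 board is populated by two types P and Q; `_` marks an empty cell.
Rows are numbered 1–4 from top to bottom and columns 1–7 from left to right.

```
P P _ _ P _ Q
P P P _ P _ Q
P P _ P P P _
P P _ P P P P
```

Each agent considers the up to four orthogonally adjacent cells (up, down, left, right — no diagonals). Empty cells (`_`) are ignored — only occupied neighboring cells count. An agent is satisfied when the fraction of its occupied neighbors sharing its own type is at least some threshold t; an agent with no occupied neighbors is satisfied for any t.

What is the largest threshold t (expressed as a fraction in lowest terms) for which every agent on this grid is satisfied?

(1,1)P 2/2
(1,2)P 2/2
(1,5)P 1/1
(1,7)Q 1/1
(2,1)P 3/3
(2,2)P 4/4
(2,3)P 1/1
(2,5)P 2/2
(2,7)Q 1/1
(3,1)P 3/3
(3,2)P 3/3
(3,4)P 2/2
(3,5)P 4/4
(3,6)P 2/2
(4,1)P 2/2
(4,2)P 2/2
(4,4)P 2/2
(4,5)P 3/3
(4,6)P 3/3
(4,7)P 1/1
The smallest same-type fraction is 2/2 at (1,1), which reduces to 1/1. Any threshold above that leaves this agent unsatisfied.

1/1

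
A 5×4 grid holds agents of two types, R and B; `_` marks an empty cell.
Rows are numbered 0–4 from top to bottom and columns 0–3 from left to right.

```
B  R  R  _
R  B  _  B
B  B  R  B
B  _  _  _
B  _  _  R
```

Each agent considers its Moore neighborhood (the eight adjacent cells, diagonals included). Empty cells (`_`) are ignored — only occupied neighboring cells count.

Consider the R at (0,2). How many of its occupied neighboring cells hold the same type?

1

Occupied neighbors of (0,2): (0,1)=R, (1,1)=B, (1,3)=B.
Same type (R): 1 of 3.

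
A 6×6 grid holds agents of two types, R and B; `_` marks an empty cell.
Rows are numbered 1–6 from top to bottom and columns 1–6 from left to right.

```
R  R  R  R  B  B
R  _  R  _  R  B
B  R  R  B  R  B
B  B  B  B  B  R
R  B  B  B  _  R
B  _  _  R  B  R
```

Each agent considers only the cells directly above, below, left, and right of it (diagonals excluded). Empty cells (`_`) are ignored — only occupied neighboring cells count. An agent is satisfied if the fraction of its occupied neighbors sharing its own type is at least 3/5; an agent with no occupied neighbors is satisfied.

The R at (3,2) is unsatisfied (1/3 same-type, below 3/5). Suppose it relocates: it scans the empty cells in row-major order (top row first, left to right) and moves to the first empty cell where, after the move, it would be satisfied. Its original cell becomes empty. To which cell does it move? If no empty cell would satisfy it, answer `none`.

Vacating (3,2). Empty cells in order:
  (2,2): 3/3 same-type → satisfied — stop here.

(2,2)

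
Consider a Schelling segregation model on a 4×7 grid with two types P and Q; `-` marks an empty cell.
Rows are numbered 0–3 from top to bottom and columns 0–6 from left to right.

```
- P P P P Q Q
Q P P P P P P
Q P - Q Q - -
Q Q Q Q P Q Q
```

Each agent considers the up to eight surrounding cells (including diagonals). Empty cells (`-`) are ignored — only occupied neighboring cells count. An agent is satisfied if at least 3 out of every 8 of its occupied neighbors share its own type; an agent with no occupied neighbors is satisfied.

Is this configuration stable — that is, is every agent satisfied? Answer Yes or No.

Row 0: (0,1)P 3/4 satisfied · (0,2)P 5/5 satisfied · (0,3)P 5/5 satisfied · (0,4)P 4/5 satisfied · (0,5)Q 1/5 not · (0,6)Q 1/3 not
Row 1: (1,0)Q 1/4 not · (1,1)P 4/6 satisfied · (1,2)P 6/7 satisfied · (1,3)P 5/7 satisfied · (1,4)P 4/7 satisfied · (1,5)P 3/6 satisfied · (1,6)P 1/3 not
Row 2: (2,0)Q 3/5 satisfied · (2,1)P 2/7 not · (2,3)Q 3/7 satisfied · (2,4)Q 3/7 satisfied
Row 3: (3,0)Q 2/3 satisfied · (3,1)Q 3/4 satisfied · (3,2)Q 3/4 satisfied · (3,3)Q 3/4 satisfied · (3,4)P 0/4 not · (3,5)Q 2/3 satisfied · (3,6)Q 1/1 satisfied
For instance (0,5) has only 1/5 same-type neighbors, below 3/8.

No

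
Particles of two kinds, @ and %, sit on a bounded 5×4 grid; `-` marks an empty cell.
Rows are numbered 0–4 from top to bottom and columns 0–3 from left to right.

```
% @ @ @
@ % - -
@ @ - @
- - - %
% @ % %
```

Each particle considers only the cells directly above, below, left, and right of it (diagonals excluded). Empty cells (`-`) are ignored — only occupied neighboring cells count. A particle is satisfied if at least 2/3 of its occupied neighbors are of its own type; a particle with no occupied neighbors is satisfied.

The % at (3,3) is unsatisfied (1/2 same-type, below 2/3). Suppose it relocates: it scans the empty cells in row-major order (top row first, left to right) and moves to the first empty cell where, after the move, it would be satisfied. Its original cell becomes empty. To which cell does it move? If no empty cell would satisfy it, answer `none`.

Vacating (3,3). Empty cells in order:
  (1,2): 1/2 same-type → still unsatisfied.
  (1,3): 0/2 same-type → still unsatisfied.
  (2,2): 0/2 same-type → still unsatisfied.
  (3,0): 1/2 same-type → still unsatisfied.
  (3,1): 0/2 same-type → still unsatisfied.
  (3,2): 1/1 same-type → satisfied — stop here.

(3,2)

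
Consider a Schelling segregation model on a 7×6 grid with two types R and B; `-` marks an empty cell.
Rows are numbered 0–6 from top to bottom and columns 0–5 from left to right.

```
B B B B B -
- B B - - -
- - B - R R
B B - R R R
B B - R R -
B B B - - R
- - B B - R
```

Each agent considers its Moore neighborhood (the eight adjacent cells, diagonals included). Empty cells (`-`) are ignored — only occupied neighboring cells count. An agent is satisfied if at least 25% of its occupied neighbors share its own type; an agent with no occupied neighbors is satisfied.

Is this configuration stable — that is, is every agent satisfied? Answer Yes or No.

Yes

Row 0: (0,0)B 2/2 ✓ · (0,1)B 4/4 ✓ · (0,2)B 4/4 ✓ · (0,3)B 3/3 ✓ · (0,4)B 1/1 ✓
Row 1: (1,1)B 5/5 ✓ · (1,2)B 5/5 ✓
Row 2: (2,2)B 3/4 ✓ · (2,4)R 4/4 ✓ · (2,5)R 3/3 ✓
Row 3: (3,0)B 3/3 ✓ · (3,1)B 4/4 ✓ · (3,3)R 4/5 ✓ · (3,4)R 6/6 ✓ · (3,5)R 4/4 ✓
Row 4: (4,0)B 5/5 ✓ · (4,1)B 6/6 ✓ · (4,3)R 3/4 ✓ · (4,4)R 5/5 ✓
Row 5: (5,0)B 3/3 ✓ · (5,1)B 5/5 ✓ · (5,2)B 4/5 ✓ · (5,5)R 2/2 ✓
Row 6: (6,2)B 3/3 ✓ · (6,3)B 2/2 ✓ · (6,5)R 1/1 ✓
All meet the threshold, so the configuration is stable.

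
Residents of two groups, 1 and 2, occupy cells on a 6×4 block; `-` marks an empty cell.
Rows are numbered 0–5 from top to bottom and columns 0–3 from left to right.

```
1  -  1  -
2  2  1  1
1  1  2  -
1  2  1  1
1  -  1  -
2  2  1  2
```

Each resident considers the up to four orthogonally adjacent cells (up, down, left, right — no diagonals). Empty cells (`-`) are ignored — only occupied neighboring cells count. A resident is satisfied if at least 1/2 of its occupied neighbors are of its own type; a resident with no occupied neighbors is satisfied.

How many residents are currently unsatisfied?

8

Row 0: (0,0)1 0/1 unhappy · (0,2)1 1/1 ok
Row 1: (1,0)2 1/3 unhappy · (1,1)2 1/3 unhappy · (1,2)1 2/4 ok · (1,3)1 1/1 ok
Row 2: (2,0)1 2/3 ok · (2,1)1 1/4 unhappy · (2,2)2 0/3 unhappy
Row 3: (3,0)1 2/3 ok · (3,1)2 0/3 unhappy · (3,2)1 2/4 ok · (3,3)1 1/1 ok
Row 4: (4,0)1 1/2 ok · (4,2)1 2/2 ok
Row 5: (5,0)2 1/2 ok · (5,1)2 1/2 ok · (5,2)1 1/3 unhappy · (5,3)2 0/1 unhappy
Unsatisfied: (0,0), (1,0), (1,1), (2,1), (2,2), (3,1), (5,2), (5,3) — 8 in total.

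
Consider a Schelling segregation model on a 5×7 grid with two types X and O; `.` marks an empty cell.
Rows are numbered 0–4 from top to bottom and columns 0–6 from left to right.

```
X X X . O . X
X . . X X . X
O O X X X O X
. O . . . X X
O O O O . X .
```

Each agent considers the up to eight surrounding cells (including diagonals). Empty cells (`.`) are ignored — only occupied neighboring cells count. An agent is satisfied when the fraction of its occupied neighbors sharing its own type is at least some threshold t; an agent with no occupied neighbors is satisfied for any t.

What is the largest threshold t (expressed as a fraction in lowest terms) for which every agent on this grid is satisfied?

(0,0)X 2/2
(0,1)X 3/3
(0,2)X 2/2
(0,4)O 0/2
(0,6)X 1/1
(1,0)X 2/4
(1,3)X 5/6
(1,4)X 3/5
(1,6)X 2/3
(2,0)O 2/3
(2,1)O 2/4
(2,2)X 2/4
(2,3)X 4/4
(2,4)X 4/5
(2,5)O 0/6
(2,6)X 3/4
(3,1)O 5/6
(3,5)X 4/5
(3,6)X 3/4
(4,0)O 2/2
(4,1)O 3/3
(4,2)O 3/3
(4,3)O 1/1
(4,5)X 2/2
The smallest same-type fraction is 0/2 at (0,4), which reduces to 0/1. Any threshold above that leaves this agent unsatisfied.

0/1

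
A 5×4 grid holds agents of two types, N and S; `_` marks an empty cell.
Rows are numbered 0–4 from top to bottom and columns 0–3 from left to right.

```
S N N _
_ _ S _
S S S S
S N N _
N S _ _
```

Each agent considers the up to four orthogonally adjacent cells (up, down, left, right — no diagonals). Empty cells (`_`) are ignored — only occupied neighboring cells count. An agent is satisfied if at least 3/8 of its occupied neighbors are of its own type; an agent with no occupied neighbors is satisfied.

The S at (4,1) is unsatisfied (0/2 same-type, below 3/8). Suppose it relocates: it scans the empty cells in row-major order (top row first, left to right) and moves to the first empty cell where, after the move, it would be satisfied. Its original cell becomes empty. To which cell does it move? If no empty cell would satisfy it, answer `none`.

(1,0)

Vacating (4,1). Empty cells in order:
  (0,3): 0/1 same-type → still unsatisfied.
  (1,0): 2/2 same-type → satisfied — stop here.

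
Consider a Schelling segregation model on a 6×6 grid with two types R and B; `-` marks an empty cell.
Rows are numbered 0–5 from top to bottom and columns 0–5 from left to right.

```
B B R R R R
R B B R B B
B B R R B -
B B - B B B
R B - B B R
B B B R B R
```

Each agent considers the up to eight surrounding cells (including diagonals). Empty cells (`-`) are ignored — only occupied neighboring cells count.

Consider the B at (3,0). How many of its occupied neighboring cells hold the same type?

Occupied neighbors of (3,0): (2,0)=B, (2,1)=B, (3,1)=B, (4,0)=R, (4,1)=B.
Same type (B): 4 of 5.

4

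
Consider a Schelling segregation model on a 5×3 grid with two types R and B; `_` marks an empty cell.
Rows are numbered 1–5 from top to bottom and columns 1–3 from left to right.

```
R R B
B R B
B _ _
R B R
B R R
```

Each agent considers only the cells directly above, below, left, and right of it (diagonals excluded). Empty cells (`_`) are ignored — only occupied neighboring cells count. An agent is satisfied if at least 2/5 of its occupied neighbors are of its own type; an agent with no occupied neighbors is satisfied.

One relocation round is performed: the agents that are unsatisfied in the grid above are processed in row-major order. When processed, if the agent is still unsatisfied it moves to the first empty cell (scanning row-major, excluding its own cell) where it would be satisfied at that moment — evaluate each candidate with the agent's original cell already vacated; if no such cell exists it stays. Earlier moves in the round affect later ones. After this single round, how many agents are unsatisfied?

0

Initially unsatisfied (in order): (2,1), (2,2), (4,1), (4,2), (5,1), (5,2).
  (2,1) → (3,2).
  (2,2) → (2,1).
  (4,1) → (2,2).
  (4,2) → (3,3).
  (5,1) → (4,1).
  (5,2): now satisfied by earlier moves; stays.
Resulting grid:
R R B
R R B
B B B
B _ R
_ R R
All satisfied now.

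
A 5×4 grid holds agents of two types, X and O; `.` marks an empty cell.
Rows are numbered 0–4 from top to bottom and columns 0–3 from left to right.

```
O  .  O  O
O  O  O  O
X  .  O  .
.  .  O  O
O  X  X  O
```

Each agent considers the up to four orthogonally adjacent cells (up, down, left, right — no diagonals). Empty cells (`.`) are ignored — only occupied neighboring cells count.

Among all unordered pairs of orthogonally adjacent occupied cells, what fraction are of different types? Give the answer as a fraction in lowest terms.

1/4

Scan each occupied cell's neighbors to the right and below so each pair is counted once.
Row 0: O(0,0)–O(1,0)= O(0,2)–O(0,3)= O(0,2)–O(1,2)= O(0,3)–O(1,3)=  → 0/4 unlike.
Row 1: O(1,0)–O(1,1)= O(1,0)–X(2,0)≠ O(1,1)–O(1,2)= O(1,2)–O(1,3)= O(1,2)–O(2,2)=  → 1/5 unlike.
Row 2: O(2,2)–O(3,2)=  → 0/1 unlike.
Row 3: O(3,2)–O(3,3)= O(3,2)–X(4,2)≠ O(3,3)–O(4,3)=  → 1/3 unlike.
Row 4: O(4,0)–X(4,1)≠ X(4,1)–X(4,2)= X(4,2)–O(4,3)≠  → 2/3 unlike.
Total adjacent occupied pairs: 16; unlike-type pairs: 4.
4/16 reduces to 1/4.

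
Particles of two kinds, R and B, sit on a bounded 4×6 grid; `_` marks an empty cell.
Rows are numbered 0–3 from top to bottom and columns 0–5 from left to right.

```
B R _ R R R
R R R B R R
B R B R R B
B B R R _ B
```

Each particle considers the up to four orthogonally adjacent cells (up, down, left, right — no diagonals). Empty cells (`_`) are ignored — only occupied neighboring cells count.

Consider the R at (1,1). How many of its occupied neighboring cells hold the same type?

4

Occupied neighbors of (1,1): (0,1)=R, (2,1)=R, (1,0)=R, (1,2)=R.
Same type (R): 4 of 4.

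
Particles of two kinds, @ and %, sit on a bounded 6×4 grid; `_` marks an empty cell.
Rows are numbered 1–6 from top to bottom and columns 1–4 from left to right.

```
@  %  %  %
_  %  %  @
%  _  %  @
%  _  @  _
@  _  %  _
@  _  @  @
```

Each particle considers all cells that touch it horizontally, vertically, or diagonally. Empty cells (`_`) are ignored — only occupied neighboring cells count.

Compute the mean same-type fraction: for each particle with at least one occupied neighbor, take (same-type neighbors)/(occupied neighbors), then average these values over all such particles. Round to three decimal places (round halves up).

Row 1: (1,1)@ 0/2 · (1,2)% 3/4 · (1,3)% 4/5 · (1,4)% 2/3
Row 2: (2,2)% 5/6 · (2,3)% 5/7 · (2,4)@ 1/5
Row 3: (3,1)% 2/2 · (3,3)% 2/5 · (3,4)@ 2/4
Row 4: (4,1)% 1/2 · (4,3)@ 1/3
Row 5: (5,1)@ 1/2 · (5,3)% 0/3
Row 6: (6,1)@ 1/1 · (6,3)@ 1/2 · (6,4)@ 1/2
Sum over 17 particles: 0/2 + 3/4 + 4/5 + 2/3 + 5/6 + 5/7 + 1/5 + 2/2 + 2/5 + 2/4 + 1/2 + 1/3 + 1/2 + 0/3 + 1/1 + 1/2 + 1/2 = 3863/420; mean = 3863/420 ÷ 17 = 3863/7140 = 0.541036… → 0.541.

0.541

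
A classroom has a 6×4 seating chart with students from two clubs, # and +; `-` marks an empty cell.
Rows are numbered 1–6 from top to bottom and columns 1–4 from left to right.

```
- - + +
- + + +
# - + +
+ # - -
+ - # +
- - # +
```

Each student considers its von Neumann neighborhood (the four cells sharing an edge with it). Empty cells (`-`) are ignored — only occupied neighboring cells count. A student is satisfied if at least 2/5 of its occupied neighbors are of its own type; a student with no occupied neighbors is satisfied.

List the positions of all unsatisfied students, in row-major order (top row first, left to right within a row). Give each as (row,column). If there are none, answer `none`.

(3,1), (4,1), (4,2)

(1,3)+ 2/2 ok
(1,4)+ 2/2 ok
(2,2)+ 1/1 ok
(2,3)+ 4/4 ok
(2,4)+ 3/3 ok
(3,1)# 0/1 unhappy
(3,3)+ 2/2 ok
(3,4)+ 2/2 ok
(4,1)+ 1/3 unhappy
(4,2)# 0/1 unhappy
(5,1)+ 1/1 ok
(5,3)# 1/2 ok
(5,4)+ 1/2 ok
(6,3)# 1/2 ok
(6,4)+ 1/2 ok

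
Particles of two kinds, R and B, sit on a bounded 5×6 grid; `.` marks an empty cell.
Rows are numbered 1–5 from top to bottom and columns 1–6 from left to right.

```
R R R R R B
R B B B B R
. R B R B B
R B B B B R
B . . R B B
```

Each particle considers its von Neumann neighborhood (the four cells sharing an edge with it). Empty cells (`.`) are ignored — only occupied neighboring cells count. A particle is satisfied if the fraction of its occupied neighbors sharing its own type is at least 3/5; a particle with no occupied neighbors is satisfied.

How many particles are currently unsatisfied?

(1,1)R 2/2 satisfied
(1,2)R 2/3 satisfied
(1,3)R 2/3 satisfied
(1,4)R 2/3 satisfied
(1,5)R 1/3 not
(1,6)B 0/2 not
(2,1)R 1/2 not
(2,2)B 1/4 not
(2,3)B 3/4 satisfied
(2,4)B 2/4 not
(2,5)B 2/4 not
(2,6)R 0/3 not
(3,2)R 0/3 not
(3,3)B 2/4 not
(3,4)R 0/4 not
(3,5)B 3/4 satisfied
(3,6)B 1/3 not
(4,1)R 0/2 not
(4,2)B 1/3 not
(4,3)B 3/3 satisfied
(4,4)B 2/4 not
(4,5)B 3/4 satisfied
(4,6)R 0/3 not
(5,1)B 0/1 not
(5,4)R 0/2 not
(5,5)B 2/3 satisfied
(5,6)B 1/2 not
Unsatisfied: (1,5), (1,6), (2,1), (2,2), (2,4), (2,5), (2,6), (3,2), (3,3), (3,4), (3,6), (4,1), (4,2), (4,4), (4,6), (5,1), (5,4), (5,6) — 18 in total.

18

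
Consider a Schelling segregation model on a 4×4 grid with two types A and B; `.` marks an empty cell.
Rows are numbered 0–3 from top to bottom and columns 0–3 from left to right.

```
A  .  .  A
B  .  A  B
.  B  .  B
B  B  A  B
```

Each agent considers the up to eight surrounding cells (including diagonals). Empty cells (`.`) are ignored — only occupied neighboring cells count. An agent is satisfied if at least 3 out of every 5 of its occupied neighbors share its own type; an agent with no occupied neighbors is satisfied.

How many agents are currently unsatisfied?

Row 0: (0,0)A 0/1 unhappy · (0,3)A 1/2 unhappy
Row 1: (1,0)B 1/2 unhappy · (1,2)A 1/4 unhappy · (1,3)B 1/3 unhappy
Row 2: (2,1)B 3/5 ok · (2,3)B 2/4 unhappy
Row 3: (3,0)B 2/2 ok · (3,1)B 2/3 ok · (3,2)A 0/4 unhappy · (3,3)B 1/2 unhappy
Unsatisfied: (0,0), (0,3), (1,0), (1,2), (1,3), (2,3), (3,2), (3,3) — 8 in total.

8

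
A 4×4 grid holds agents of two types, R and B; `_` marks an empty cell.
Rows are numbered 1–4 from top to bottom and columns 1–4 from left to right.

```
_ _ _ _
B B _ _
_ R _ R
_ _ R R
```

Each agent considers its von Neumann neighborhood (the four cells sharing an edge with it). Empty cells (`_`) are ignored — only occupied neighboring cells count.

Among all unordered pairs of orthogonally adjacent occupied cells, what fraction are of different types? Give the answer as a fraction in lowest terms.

1/4

Scan each occupied cell's neighbors to the right and below so each pair is counted once.
From row 2: 1 unlike of 2 pairs (running 1/2).
From row 3: 0 unlike of 1 pairs (running 1/3).
From row 4: 0 unlike of 1 pairs (running 1/4).
Total adjacent occupied pairs: 4; unlike-type pairs: 1.
1/4 is already in lowest terms.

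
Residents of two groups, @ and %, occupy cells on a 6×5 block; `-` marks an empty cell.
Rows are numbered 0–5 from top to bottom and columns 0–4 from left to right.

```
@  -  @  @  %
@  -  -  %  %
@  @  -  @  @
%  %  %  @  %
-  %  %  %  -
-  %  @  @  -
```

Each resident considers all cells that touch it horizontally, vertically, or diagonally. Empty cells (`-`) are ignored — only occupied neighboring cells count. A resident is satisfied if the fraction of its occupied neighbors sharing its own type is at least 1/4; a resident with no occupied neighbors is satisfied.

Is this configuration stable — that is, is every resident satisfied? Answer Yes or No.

No

Row 0: (0,0)@ 1/1 ✓ · (0,2)@ 1/2 ✓ · (0,3)@ 1/4 ✓ · (0,4)% 2/3 ✓
Row 1: (1,0)@ 3/3 ✓ · (1,3)% 2/6 ✓ · (1,4)% 2/5 ✓
Row 2: (2,0)@ 2/4 ✓ · (2,1)@ 2/5 ✓ · (2,3)@ 2/6 ✓ · (2,4)@ 2/5 ✓
Row 3: (3,0)% 2/4 ✓ · (3,1)% 4/6 ✓ · (3,2)% 4/7 ✓ · (3,3)@ 2/6 ✓ · (3,4)% 1/4 ✓
Row 4: (4,1)% 5/6 ✓ · (4,2)% 5/8 ✓ · (4,3)% 3/6 ✓
Row 5: (5,1)% 2/3 ✓ · (5,2)@ 1/5 ✗ · (5,3)@ 1/3 ✓
For instance (5,2) has only 1/5 same-type neighbors, below 1/4.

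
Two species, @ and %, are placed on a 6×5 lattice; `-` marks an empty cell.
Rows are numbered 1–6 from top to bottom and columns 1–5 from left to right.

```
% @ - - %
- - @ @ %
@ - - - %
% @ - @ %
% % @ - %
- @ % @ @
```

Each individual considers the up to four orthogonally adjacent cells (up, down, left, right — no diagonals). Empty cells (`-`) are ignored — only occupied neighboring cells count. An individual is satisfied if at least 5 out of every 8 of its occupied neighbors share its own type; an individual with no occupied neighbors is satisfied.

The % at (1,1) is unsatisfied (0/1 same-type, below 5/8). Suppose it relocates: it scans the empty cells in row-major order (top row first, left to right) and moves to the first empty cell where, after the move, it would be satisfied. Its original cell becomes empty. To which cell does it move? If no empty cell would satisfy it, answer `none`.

Vacating (1,1). Empty cells in order:
  (1,3): 0/2 same-type → still unsatisfied.
  (1,4): 1/2 same-type → still unsatisfied.
  (2,1): 0/1 same-type → still unsatisfied.
  (2,2): 0/2 same-type → still unsatisfied.
  (3,2): 0/2 same-type → still unsatisfied.
  (3,3): 0/1 same-type → still unsatisfied.
  (3,4): 1/3 same-type → still unsatisfied.
  (4,3): 0/3 same-type → still unsatisfied.
  (5,4): 1/4 same-type → still unsatisfied.
  (6,1): 1/2 same-type → still unsatisfied.

none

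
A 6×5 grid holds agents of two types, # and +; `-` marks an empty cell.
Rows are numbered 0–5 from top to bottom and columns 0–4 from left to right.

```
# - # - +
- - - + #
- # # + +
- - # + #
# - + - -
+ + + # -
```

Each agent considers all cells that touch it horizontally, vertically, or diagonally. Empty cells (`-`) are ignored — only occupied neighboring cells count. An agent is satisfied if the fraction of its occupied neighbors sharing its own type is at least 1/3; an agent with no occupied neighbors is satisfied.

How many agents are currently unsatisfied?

5

(0,0)# 0/0 ✓
(0,2)# 0/1 ✗
(0,4)+ 1/2 ✓
(1,3)+ 3/6 ✓
(1,4)# 0/4 ✗
(2,1)# 2/2 ✓
(2,2)# 2/5 ✓
(2,3)+ 3/7 ✓
(2,4)+ 3/5 ✓
(3,2)# 2/5 ✓
(3,3)+ 3/6 ✓
(3,4)# 0/3 ✗
(4,0)# 0/2 ✗
(4,2)+ 3/5 ✓
(5,0)+ 1/2 ✓
(5,1)+ 3/4 ✓
(5,2)+ 2/3 ✓
(5,3)# 0/2 ✗
Unsatisfied: (0,2), (1,4), (3,4), (4,0), (5,3) — 5 in total.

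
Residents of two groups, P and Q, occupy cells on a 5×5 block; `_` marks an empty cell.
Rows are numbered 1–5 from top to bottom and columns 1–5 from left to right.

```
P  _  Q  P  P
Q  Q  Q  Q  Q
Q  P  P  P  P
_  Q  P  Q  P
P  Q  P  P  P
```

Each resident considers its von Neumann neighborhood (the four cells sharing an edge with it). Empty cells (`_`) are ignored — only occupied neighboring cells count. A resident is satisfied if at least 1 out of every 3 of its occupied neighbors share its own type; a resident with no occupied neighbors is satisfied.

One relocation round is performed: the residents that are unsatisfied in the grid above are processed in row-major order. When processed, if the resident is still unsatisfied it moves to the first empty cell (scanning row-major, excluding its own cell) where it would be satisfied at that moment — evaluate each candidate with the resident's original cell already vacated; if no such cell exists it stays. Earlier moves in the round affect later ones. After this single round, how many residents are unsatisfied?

Initially unsatisfied (in order): (1,1), (3,2), (4,4), (5,1).
  (1,1) → (4,1).
  (3,2): no empty cell satisfies it; stays.
  (4,4) → (1,1).
  (5,1): now satisfied by earlier moves; stays.
Resulting grid:
Q _ Q P P
Q Q Q Q Q
Q P P P P
P Q P _ P
P Q P P P
Unsatisfied now: (3,2), (4,2).

2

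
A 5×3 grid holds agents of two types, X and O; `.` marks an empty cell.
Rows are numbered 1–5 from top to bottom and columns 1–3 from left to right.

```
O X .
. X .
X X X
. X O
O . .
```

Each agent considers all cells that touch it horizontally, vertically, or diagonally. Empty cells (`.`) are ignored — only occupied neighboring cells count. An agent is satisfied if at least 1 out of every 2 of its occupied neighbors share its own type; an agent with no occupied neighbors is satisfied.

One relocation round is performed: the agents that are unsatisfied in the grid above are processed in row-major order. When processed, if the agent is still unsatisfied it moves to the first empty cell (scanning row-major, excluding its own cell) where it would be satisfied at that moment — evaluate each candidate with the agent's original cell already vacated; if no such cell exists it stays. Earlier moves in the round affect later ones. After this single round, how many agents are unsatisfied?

0

Initially unsatisfied (in order): (1,1), (4,3), (5,1).
  (1,1) → (5,2).
  (4,3) → (5,3).
  (5,1): now satisfied by earlier moves; stays.
Resulting grid:
. X .
. X .
X X X
. X .
O O O
All satisfied now.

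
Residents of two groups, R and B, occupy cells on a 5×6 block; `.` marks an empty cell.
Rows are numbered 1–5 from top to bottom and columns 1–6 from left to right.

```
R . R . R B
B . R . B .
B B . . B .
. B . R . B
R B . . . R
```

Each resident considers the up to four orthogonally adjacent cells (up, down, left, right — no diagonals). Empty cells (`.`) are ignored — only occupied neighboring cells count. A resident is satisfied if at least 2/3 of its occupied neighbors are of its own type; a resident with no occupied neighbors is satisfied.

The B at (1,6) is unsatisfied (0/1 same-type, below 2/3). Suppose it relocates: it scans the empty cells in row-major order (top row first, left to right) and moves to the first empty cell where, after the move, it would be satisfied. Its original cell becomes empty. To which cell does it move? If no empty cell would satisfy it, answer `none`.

(2,2)

Vacating (1,6). Empty cells in order:
  (1,2): 0/2 same-type → still unsatisfied.
  (1,4): 0/2 same-type → still unsatisfied.
  (2,2): 2/3 same-type → satisfied — stop here.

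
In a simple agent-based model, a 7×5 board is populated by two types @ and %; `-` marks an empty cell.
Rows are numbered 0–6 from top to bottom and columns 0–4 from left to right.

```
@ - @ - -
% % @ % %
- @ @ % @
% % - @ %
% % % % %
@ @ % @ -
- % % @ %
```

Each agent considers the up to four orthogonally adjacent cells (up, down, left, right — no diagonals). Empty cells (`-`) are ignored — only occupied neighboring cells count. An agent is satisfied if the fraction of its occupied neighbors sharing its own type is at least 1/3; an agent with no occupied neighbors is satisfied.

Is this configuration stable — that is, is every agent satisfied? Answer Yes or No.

Row 0: (0,0)@ 0/1 not · (0,2)@ 1/1 satisfied
Row 1: (1,0)% 1/2 satisfied · (1,1)% 1/3 satisfied · (1,2)@ 2/4 satisfied · (1,3)% 2/3 satisfied · (1,4)% 1/2 satisfied
Row 2: (2,1)@ 1/3 satisfied · (2,2)@ 2/3 satisfied · (2,3)% 1/4 not · (2,4)@ 0/3 not
Row 3: (3,0)% 2/2 satisfied · (3,1)% 2/3 satisfied · (3,3)@ 0/3 not · (3,4)% 1/3 satisfied
Row 4: (4,0)% 2/3 satisfied · (4,1)% 3/4 satisfied · (4,2)% 3/3 satisfied · (4,3)% 2/4 satisfied · (4,4)% 2/2 satisfied
Row 5: (5,0)@ 1/2 satisfied · (5,1)@ 1/4 not · (5,2)% 2/4 satisfied · (5,3)@ 1/3 satisfied
Row 6: (6,1)% 1/2 satisfied · (6,2)% 2/3 satisfied · (6,3)@ 1/3 satisfied · (6,4)% 0/1 not
For instance (0,0) has only 0/1 same-type neighbors, below 1/3.

No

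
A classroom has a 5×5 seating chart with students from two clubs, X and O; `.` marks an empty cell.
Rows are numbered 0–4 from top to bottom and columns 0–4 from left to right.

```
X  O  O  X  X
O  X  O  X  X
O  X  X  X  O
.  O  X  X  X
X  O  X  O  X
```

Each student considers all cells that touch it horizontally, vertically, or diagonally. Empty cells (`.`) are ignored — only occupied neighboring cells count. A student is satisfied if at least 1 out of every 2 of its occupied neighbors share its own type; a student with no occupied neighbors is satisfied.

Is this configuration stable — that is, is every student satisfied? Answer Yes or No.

No

(0,0)X 1/3 not
(0,1)O 3/5 satisfied
(0,2)O 2/5 not
(0,3)X 3/5 satisfied
(0,4)X 3/3 satisfied
(1,0)O 2/5 not
(1,1)X 3/8 not
(1,2)O 2/8 not
(1,3)X 5/8 satisfied
(1,4)X 4/5 satisfied
(2,0)O 2/4 satisfied
(2,1)X 3/7 not
(2,2)X 6/8 satisfied
(2,3)X 6/8 satisfied
(2,4)O 0/5 not
(3,1)O 2/7 not
(3,2)X 5/8 satisfied
(3,3)X 6/8 satisfied
(3,4)X 3/5 satisfied
(4,0)X 0/2 not
(4,1)O 1/4 not
(4,2)X 2/5 not
(4,3)O 0/5 not
(4,4)X 2/3 satisfied
For instance (0,0) has only 1/3 same-type neighbors, below 1/2.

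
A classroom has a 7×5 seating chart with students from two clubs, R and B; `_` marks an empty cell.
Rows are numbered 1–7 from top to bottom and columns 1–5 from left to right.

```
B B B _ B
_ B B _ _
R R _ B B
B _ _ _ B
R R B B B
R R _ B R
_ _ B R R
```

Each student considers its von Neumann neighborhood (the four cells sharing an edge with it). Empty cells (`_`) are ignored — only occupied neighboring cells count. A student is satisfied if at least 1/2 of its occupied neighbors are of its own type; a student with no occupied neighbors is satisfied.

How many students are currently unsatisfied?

5

Row 1: (1,1)B 1/1 satisfied · (1,2)B 3/3 satisfied · (1,3)B 2/2 satisfied · (1,5)B 0/0 satisfied
Row 2: (2,2)B 2/3 satisfied · (2,3)B 2/2 satisfied
Row 3: (3,1)R 1/2 satisfied · (3,2)R 1/2 satisfied · (3,4)B 1/1 satisfied · (3,5)B 2/2 satisfied
Row 4: (4,1)B 0/2 not · (4,5)B 2/2 satisfied
Row 5: (5,1)R 2/3 satisfied · (5,2)R 2/3 satisfied · (5,3)B 1/2 satisfied · (5,4)B 3/3 satisfied · (5,5)B 2/3 satisfied
Row 6: (6,1)R 2/2 satisfied · (6,2)R 2/2 satisfied · (6,4)B 1/3 not · (6,5)R 1/3 not
Row 7: (7,3)B 0/1 not · (7,4)R 1/3 not · (7,5)R 2/2 satisfied
Unsatisfied: (4,1), (6,4), (6,5), (7,3), (7,4) — 5 in total.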